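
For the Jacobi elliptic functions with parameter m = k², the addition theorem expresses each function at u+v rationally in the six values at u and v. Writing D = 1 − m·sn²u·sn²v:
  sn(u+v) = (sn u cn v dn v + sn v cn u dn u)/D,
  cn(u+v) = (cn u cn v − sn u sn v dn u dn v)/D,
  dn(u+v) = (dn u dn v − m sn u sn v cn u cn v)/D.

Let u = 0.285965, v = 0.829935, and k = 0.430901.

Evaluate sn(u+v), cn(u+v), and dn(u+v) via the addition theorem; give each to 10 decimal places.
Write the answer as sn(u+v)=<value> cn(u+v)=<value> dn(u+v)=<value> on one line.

sn u = 0.2814007878076425, cn u = 0.9595903274946232, dn u = 0.992621282944882
sn v = 0.7274335517777976, cn v = 0.6861781312078798, dn v = 0.9496040969436519
m = k² = 0.185675671801
D = 1 − m·sn²u·sn²v = 0.9922197728178608
sn(u+v) = (sn u·cn v·dn v + sn v·cn u·dn u)/D = 0.8762476418281342/0.9922197728178608 = 0.8831185044212829
cn(u+v) = (cn u·cn v − sn u·sn v·dn u·dn v)/D = 0.4654998901840483/0.9922197728178608 = 0.4691499836392586
dn(u+v) = (dn u·dn v − m·sn u·sn v·cn u·cn v)/D = 0.917570952590531/0.9922197728178608 = 0.9247658409231955

sn(u+v)=0.8831185044 cn(u+v)=0.4691499836 dn(u+v)=0.9247658409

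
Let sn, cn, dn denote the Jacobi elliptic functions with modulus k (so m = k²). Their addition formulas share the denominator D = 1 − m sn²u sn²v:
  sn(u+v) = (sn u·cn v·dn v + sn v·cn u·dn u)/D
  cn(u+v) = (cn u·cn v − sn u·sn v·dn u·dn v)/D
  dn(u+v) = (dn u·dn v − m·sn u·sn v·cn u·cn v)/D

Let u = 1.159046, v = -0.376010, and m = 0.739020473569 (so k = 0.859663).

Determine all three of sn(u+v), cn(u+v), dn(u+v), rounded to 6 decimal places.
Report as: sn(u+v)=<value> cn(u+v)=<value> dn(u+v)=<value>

sn u = 0.8486617255708439, cn u = 0.5289359843602227, dn u = 0.6839135215951921
sn v = -0.3613115475170782, cn v = 0.9324451542213162, dn v = 0.9505386935090698
m = k² = 0.739020473569
D = 1 − m·sn²u·sn²v = 0.9305152681462154
sn(u+v) = (sn u·cn v·dn v + sn v·cn u·dn u)/D = 0.6214870949924969/0.9305152681462154 = 0.6678956447760729
cn(u+v) = (cn u·cn v − sn u·sn v·dn u·dn v)/D = 0.6925405800464044/0.9305152681462154 = 0.7442549346085344
dn(u+v) = (dn u·dn v − m·sn u·sn v·cn u·cn v)/D = 0.7618495965640541/0.9305152681462154 = 0.8187394905210107

sn(u+v)=0.667896 cn(u+v)=0.744255 dn(u+v)=0.818739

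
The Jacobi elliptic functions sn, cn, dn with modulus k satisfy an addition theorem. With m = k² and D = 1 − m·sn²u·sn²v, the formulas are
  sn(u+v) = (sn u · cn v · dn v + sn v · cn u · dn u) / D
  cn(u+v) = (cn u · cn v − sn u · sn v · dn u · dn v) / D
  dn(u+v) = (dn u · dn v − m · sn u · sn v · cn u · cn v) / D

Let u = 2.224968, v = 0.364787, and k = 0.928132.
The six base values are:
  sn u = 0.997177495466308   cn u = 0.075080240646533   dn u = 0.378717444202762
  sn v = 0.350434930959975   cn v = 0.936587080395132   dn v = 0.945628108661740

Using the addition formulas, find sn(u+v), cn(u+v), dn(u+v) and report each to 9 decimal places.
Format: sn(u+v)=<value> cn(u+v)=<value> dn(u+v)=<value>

m = k² = 0.861429009424
D = 1 − m·sn²u·sn²v = 0.8948088484162812
sn(u+v) = (sn u·cn v·dn v + sn v·cn u·dn u)/D = 0.8931276172115327/0.8948088484162812 = 0.9981211280959904
cn(u+v) = (cn u·cn v − sn u·sn v·dn u·dn v)/D = -0.05482640402325577/0.8948088484162812 = -0.06127163820551486
dn(u+v) = (dn u·dn v − m·sn u·sn v·cn u·cn v)/D = 0.3369581849433136/0.8948088484162812 = 0.376570018881345

sn(u+v)=0.998121128 cn(u+v)=-0.061271638 dn(u+v)=0.376570019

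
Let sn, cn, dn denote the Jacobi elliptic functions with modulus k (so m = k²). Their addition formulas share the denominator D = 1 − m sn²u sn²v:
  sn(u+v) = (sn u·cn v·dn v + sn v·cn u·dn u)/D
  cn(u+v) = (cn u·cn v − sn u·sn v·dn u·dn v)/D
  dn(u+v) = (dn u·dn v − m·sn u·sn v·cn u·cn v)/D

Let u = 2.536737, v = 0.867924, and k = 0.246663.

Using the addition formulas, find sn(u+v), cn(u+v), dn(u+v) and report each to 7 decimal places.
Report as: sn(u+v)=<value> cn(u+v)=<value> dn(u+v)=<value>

sn(u+v)=-0.2118591 cn(u+v)=-0.9773002 dn(u+v)=0.9986336

sn u = 0.6065738524650851, cn u = -0.7950271451376143, dn u = 0.9887436762054446
sn v = 0.7592954951678055, cn v = 0.6507459957755231, dn v = 0.9823046455516014
m = k² = 0.060842635569
D = 1 − m·sn²u·sn²v = 0.9870938402762854
sn(u+v) = (sn u·cn v·dn v + sn v·cn u·dn u)/D = -0.2091248335514759/0.9870938402762854 = -0.2118591212087214
cn(u+v) = (cn u·cn v − sn u·sn v·dn u·dn v)/D = -0.9646870236006351/0.9870938402762854 = -0.9773002162900959
dn(u+v) = (dn u·dn v − m·sn u·sn v·cn u·cn v)/D = 0.9857451022472323/0.9870938402762854 = 0.9986336273472484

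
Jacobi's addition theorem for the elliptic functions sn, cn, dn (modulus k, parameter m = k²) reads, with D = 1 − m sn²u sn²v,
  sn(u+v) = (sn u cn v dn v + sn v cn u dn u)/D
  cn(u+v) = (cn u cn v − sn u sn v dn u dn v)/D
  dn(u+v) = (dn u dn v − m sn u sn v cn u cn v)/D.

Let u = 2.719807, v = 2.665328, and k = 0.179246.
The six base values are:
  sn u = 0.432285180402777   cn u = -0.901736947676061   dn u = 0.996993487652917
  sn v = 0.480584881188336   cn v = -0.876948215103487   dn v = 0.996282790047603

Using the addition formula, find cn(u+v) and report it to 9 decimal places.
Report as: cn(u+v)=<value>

m = k² = 0.032129128516
D = 1 − m·sn²u·sn²v = 0.9986133085155343
cn(u+v) = (cn u·cn v − sn u·sn v·dn u·dn v)/D = 0.58442141435583/0.9986133085155343 = 0.5852329519066677

cn(u+v)=0.585232952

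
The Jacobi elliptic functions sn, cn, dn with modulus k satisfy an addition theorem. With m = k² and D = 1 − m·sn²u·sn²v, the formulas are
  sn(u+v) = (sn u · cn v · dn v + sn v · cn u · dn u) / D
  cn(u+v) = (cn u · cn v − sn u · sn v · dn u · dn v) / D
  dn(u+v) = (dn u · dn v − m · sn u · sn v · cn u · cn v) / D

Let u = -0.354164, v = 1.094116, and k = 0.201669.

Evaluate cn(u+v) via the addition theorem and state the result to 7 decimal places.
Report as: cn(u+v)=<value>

sn u = -0.3465309885621304, cn u = 0.9380385247771824, dn u = 0.9975550854777905
sn v = 0.8853000996062065, cn v = 0.4650201432596666, dn v = 0.983933092471829
m = k² = 0.040670385561
D = 1 − m·sn²u·sn²v = 0.9961722508319545
cn(u+v) = (cn u·cn v − sn u·sn v·dn u·dn v)/D = 0.7373236497069615/0.9961722508319545 = 0.7401567842219905

cn(u+v)=0.7401568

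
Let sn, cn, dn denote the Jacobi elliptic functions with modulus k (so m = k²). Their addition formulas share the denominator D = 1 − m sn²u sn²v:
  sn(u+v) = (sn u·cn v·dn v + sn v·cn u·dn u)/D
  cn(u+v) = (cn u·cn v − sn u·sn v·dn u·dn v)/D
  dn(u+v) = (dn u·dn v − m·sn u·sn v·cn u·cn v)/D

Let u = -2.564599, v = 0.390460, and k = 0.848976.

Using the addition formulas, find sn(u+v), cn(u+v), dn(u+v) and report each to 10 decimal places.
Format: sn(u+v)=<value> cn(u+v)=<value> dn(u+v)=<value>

sn(u+v)=-0.9993729688 cn(u+v)=-0.0354071925 dn(u+v)=0.5292856945

sn u = -0.9694603310785182, cn u = -0.245248173214664, dn u = 0.5679710183595856
sn v = 0.374221495483179, cn v = 0.9273393512184917, dn v = 0.9481895852334327
m = k² = 0.720760248576
D = 1 − m·sn²u·sn²v = 0.9051344841736312
sn(u+v) = (sn u·cn v·dn v + sn v·cn u·dn u)/D = -0.9045669365899203/0.9051344841736312 = -0.9993729687757625
cn(u+v) = (cn u·cn v − sn u·sn v·dn u·dn v)/D = -0.03204827091424171/0.9051344841736312 = -0.03540719249416412
dn(u+v) = (dn u·dn v − m·sn u·sn v·cn u·cn v)/D = 0.4790747340749609/0.9051344841736312 = 0.5292856945035589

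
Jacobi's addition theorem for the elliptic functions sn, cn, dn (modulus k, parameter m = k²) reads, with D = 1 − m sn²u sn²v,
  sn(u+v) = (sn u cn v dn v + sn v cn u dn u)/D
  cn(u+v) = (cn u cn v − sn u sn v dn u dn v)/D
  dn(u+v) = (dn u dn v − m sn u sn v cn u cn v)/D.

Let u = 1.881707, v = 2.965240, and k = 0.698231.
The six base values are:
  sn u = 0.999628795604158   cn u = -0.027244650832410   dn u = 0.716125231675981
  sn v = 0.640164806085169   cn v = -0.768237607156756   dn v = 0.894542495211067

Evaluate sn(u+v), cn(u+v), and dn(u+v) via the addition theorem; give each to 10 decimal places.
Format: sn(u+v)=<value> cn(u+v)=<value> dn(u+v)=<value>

m = k² = 0.487526529361
D = 1 − m·sn²u·sn²v = 0.80035457682574
sn(u+v) = (sn u·cn v·dn v + sn v·cn u·dn u)/D = -0.6994560743675841/0.80035457682574 = -0.873932747585044
cn(u+v) = (cn u·cn v − sn u·sn v·dn u·dn v)/D = -0.3890098310791103/0.80035457682574 = -0.4860468626567358
dn(u+v) = (dn u·dn v − m·sn u·sn v·cn u·cn v)/D = 0.6340745653848098/0.80035457682574 = 0.7922420683837308

sn(u+v)=-0.8739327476 cn(u+v)=-0.4860468627 dn(u+v)=0.7922420684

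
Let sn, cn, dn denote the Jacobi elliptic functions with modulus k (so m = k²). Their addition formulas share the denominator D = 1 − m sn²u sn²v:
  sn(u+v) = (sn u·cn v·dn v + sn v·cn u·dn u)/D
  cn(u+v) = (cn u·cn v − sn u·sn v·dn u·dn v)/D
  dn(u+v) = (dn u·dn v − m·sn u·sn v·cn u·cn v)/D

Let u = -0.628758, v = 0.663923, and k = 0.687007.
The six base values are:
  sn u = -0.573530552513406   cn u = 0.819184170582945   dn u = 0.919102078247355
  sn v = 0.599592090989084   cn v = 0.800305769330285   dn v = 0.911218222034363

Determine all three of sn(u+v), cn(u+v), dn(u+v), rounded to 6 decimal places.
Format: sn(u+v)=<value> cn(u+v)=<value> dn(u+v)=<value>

m = k² = 0.471978618049
D = 1 − m·sn²u·sn²v = 0.9441854751728798
sn(u+v) = (sn u·cn v·dn v + sn v·cn u·dn u)/D = 0.03319221299624451/0.9441854751728798 = 0.03515433552943296
cn(u+v) = (cn u·cn v − sn u·sn v·dn u·dn v)/D = 0.9436018697119293/0.9441854751728798 = 0.9993818953200443
dn(u+v) = (dn u·dn v − m·sn u·sn v·cn u·cn v)/D = 0.9439100708365869/0.9441854751728798 = 0.9997083154279169

sn(u+v)=0.035154 cn(u+v)=0.999382 dn(u+v)=0.999708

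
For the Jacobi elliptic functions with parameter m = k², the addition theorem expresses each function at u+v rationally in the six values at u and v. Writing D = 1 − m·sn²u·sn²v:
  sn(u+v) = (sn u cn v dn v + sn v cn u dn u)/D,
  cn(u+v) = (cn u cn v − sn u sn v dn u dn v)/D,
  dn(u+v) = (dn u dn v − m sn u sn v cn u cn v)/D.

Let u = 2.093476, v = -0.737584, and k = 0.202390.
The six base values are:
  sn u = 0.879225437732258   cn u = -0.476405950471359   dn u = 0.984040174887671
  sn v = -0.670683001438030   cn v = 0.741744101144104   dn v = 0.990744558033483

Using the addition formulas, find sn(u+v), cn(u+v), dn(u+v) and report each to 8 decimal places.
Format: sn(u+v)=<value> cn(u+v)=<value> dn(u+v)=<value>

sn(u+v)=0.97442124 cn(u+v)=0.22472928 dn(u+v)=0.98036064

m = k² = 0.0409617121
D = 1 − m·sn²u·sn²v = 0.985756615820951
sn(u+v) = (sn u·cn v·dn v + sn v·cn u·dn u)/D = 0.9605421817460872/0.985756615820951 = 0.974421237788128
cn(u+v) = (cn u·cn v − sn u·sn v·dn u·dn v)/D = 0.2215283790425975/0.985756615820951 = 0.224729284579141
dn(u+v) = (dn u·dn v − m·sn u·sn v·cn u·cn v)/D = 0.9663969883192389/0.985756615820951 = 0.9803606415711558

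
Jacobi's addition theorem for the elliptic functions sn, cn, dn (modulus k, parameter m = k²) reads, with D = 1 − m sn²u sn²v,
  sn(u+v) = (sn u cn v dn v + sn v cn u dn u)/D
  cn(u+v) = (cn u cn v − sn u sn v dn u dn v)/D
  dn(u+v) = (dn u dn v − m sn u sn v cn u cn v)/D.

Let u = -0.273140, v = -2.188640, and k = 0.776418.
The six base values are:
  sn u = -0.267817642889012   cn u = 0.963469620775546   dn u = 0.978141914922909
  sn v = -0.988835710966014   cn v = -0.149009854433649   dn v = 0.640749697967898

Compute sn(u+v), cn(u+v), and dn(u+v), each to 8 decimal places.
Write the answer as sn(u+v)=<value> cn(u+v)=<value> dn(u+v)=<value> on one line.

m = k² = 0.602824910724
D = 1 − m·sn²u·sn²v = 0.9577216682992495
sn(u+v) = (sn u·cn v·dn v + sn v·cn u·dn u)/D = -0.906317983929565/0.9577216682992495 = -0.9463271156212131
cn(u+v) = (cn u·cn v − sn u·sn v·dn u·dn v)/D = -0.3095456443494991/0.9577216682992495 = -0.3232104426531347
dn(u+v) = (dn u·dn v − m·sn u·sn v·cn u·cn v)/D = 0.6496637628436936/0.9577216682992495 = 0.6783429720216999

sn(u+v)=-0.94632712 cn(u+v)=-0.32321044 dn(u+v)=0.67834297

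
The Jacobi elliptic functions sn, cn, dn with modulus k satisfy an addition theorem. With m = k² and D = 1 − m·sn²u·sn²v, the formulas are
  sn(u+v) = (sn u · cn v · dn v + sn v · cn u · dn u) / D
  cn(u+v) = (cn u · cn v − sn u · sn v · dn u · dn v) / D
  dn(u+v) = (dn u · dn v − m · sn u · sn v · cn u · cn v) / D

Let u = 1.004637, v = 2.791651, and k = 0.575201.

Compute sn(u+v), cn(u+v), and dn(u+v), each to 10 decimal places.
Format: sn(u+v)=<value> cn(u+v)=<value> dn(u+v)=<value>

sn(u+v)=-0.3236119975 cn(u+v)=-0.9461898726 dn(u+v)=0.9825228631

sn u = 0.8187264690891861, cn u = 0.5741837413343868, dn u = 0.8821693624952303
sn v = 0.6114137809539586, cn v = -0.7913110567024732, dn v = 0.9361180936527109
m = k² = 0.330856190401
D = 1 − m·sn²u·sn²v = 0.9170937305172285
sn(u+v) = (sn u·cn v·dn v + sn v·cn u·dn u)/D = -0.296782534012249/0.9170937305172285 = -0.3236119974834717
cn(u+v) = (cn u·cn v − sn u·sn v·dn u·dn v)/D = -0.8677448000761947/0.9170937305172285 = -0.9461898726390795
dn(u+v) = (dn u·dn v − m·sn u·sn v·cn u·cn v)/D = 0.9010655578199592/0.9170937305172285 = 0.9825228630794045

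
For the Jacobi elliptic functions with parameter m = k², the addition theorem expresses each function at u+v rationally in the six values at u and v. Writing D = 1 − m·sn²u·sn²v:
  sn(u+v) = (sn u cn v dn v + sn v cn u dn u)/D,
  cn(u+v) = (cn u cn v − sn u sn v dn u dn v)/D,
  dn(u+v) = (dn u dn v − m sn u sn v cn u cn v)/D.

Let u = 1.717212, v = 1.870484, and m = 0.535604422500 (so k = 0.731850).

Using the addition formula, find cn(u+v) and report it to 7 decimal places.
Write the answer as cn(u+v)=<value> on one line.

sn u = 0.993399974331907, cn u = 0.1147017480135613, dn u = 0.6866165248978289
sn v = 0.9999478162314302, cn v = 0.01021590984660243, dn v = 0.681506768679467
m = k² = 0.5356044225
D = 1 − m·sn²u·sn²v = 0.4714974150937986
cn(u+v) = (cn u·cn v − sn u·sn v·dn u·dn v)/D = -0.4636493939498167/0.4714974150937986 = -0.9833551131082647

cn(u+v)=-0.9833551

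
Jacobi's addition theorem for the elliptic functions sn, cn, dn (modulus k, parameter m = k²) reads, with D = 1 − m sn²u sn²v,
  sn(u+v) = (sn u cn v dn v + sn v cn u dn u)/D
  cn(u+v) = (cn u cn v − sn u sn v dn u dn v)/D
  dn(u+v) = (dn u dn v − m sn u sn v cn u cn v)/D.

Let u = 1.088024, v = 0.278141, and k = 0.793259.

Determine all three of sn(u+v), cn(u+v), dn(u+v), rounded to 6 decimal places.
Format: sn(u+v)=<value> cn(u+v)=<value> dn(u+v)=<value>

sn(u+v)=0.924922 cn(u+v)=0.380158 dn(u+v)=0.679471

sn u = 0.8317660942541796, cn u = 0.5551262599167393, dn u = 0.7514360394118522
sn v = 0.2724361157926265, cn v = 0.9621738734822447, dn v = 0.9763684910064266
m = k² = 0.629259841081
D = 1 − m·sn²u·sn²v = 0.967688151653814
sn(u+v) = (sn u·cn v·dn v + sn v·cn u·dn u)/D = 0.8950357359176567/0.967688151653814 = 0.9249216644721838
cn(u+v) = (cn u·cn v − sn u·sn v·dn u·dn v)/D = 0.3678741500588395/0.967688151653814 = 0.3801577496119275
dn(u+v) = (dn u·dn v − m·sn u·sn v·cn u·cn v)/D = 0.6575159631501638/0.967688151653814 = 0.6794709246221991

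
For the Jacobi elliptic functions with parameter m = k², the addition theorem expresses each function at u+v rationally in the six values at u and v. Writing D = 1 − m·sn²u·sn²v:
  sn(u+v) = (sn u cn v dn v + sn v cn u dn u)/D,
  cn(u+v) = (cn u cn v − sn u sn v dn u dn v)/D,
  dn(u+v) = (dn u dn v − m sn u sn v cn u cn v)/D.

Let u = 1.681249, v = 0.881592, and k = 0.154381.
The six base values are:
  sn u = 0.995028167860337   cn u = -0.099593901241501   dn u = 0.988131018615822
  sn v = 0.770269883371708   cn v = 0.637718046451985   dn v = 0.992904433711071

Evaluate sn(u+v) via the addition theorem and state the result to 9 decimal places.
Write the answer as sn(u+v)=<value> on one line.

sn(u+v)=0.562111133

m = k² = 0.023833493161
D = 1 − m·sn²u·sn²v = 0.9859994761592267
sn(u+v) = (sn u·cn v·dn v + sn v·cn u·dn u)/D = 0.5542412826074349/0.9859994761592267 = 0.5621111329251171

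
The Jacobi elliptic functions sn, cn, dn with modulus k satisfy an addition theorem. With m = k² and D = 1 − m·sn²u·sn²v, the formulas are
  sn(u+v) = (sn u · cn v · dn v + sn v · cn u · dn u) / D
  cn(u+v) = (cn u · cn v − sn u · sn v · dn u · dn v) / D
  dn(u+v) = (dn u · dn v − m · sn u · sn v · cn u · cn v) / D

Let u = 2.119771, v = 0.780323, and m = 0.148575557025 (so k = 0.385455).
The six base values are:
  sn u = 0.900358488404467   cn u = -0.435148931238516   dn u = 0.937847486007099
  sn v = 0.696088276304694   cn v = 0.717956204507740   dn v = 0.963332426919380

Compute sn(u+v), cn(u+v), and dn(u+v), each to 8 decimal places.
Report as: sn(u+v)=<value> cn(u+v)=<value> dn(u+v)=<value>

m = k² = 0.148575557025
D = 1 − m·sn²u·sn²v = 0.9416411221449113
sn(u+v) = (sn u·cn v·dn v + sn v·cn u·dn u)/D = 0.3386394407614144/0.9416411221449113 = 0.359626860804514
cn(u+v) = (cn u·cn v − sn u·sn v·dn u·dn v)/D = -0.8786417541154781/0.9416411221449113 = -0.9330962013575506
dn(u+v) = (dn u·dn v − m·sn u·sn v·cn u·cn v)/D = 0.9325501877468154/0.9416411221449113 = 0.9903456484808265

sn(u+v)=0.35962686 cn(u+v)=-0.93309620 dn(u+v)=0.99034565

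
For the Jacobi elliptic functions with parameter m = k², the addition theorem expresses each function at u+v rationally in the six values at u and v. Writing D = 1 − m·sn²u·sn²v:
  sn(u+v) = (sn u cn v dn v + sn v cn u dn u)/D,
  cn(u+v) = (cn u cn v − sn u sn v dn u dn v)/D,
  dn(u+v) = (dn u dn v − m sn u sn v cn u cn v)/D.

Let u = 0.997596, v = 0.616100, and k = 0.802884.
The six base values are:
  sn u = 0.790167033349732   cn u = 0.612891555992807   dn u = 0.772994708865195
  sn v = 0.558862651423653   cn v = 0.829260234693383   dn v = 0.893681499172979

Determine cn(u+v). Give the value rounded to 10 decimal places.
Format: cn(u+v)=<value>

m = k² = 0.644622717456
D = 1 − m·sn²u·sn²v = 0.8742946987166393
cn(u+v) = (cn u·cn v − sn u·sn v·dn u·dn v)/D = 0.2031879892202294/0.8742946987166393 = 0.2324021745968324

cn(u+v)=0.2324021746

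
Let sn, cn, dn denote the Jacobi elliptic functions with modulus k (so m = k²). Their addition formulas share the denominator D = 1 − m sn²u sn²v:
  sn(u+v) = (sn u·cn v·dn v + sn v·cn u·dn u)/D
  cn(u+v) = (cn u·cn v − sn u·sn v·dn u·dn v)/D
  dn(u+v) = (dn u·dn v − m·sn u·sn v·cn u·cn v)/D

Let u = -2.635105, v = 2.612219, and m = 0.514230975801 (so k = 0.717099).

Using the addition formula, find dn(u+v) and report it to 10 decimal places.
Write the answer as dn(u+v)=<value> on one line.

sn u = -0.8463289797075337, cn u = -0.5326605467905475, dn u = 0.7947769303375698
sn v = 0.8558459358372347, cn v = -0.5172308325215038, dn v = 0.7895188863888389
m = k² = 0.514230975801
D = 1 − m·sn²u·sn²v = 0.730208760584993
dn(u+v) = (dn u·dn v − m·sn u·sn v·cn u·cn v)/D = 0.7301104433858776/0.730208760584993 = 0.9998653574095213

dn(u+v)=0.9998653574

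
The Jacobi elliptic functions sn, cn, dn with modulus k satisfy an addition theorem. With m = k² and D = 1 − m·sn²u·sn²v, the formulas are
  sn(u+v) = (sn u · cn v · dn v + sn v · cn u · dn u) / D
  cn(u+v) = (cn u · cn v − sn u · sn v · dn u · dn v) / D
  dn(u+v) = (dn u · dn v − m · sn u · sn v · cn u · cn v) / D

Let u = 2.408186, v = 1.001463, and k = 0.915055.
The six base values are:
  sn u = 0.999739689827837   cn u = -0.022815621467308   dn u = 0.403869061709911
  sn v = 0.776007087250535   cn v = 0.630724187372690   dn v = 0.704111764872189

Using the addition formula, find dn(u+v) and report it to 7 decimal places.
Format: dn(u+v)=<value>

dn(u+v)=0.5921285

m = k² = 0.837325653025
D = 1 − m·sn²u·sn²v = 0.4960358539021933
dn(u+v) = (dn u·dn v − m·sn u·sn v·cn u·cn v)/D = 0.2937169600469053/0.4960358539021933 = 0.5921284877621355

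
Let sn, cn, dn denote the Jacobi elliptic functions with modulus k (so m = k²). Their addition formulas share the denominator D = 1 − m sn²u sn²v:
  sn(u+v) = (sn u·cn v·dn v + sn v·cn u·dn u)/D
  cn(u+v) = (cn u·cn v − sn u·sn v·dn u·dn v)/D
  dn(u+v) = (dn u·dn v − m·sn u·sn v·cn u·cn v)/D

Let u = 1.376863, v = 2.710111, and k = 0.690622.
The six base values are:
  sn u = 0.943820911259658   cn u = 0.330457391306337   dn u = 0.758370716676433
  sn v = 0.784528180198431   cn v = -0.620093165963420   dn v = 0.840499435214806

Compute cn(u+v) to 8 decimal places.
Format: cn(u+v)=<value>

m = k² = 0.476958746884
D = 1 − m·sn²u·sn²v = 0.738496741770136
cn(u+v) = (cn u·cn v − sn u·sn v·dn u·dn v)/D = -0.6768873368803508/0.738496741770136 = -0.9165745745308084

cn(u+v)=-0.91657457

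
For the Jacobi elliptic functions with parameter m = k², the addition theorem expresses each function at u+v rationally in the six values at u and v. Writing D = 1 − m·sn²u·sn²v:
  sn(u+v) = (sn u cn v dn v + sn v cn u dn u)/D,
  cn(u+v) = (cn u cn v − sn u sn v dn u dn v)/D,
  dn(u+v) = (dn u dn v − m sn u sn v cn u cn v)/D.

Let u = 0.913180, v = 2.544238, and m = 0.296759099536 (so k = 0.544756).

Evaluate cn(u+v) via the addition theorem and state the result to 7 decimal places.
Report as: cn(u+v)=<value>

cn(u+v)=-0.9994417

sn u = 0.771675144976116, cn u = 0.6360168791990432, dn u = 0.9073506162413617
sn v = 0.7519829702643725, cn v = -0.6591825334703369, dn v = 0.9122440149972821
m = k² = 0.296759099536
D = 1 − m·sn²u·sn²v = 0.9000715663567126
cn(u+v) = (cn u·cn v − sn u·sn v·dn u·dn v)/D = -0.8995690150928902/0.9000715663567126 = -0.9994416541055101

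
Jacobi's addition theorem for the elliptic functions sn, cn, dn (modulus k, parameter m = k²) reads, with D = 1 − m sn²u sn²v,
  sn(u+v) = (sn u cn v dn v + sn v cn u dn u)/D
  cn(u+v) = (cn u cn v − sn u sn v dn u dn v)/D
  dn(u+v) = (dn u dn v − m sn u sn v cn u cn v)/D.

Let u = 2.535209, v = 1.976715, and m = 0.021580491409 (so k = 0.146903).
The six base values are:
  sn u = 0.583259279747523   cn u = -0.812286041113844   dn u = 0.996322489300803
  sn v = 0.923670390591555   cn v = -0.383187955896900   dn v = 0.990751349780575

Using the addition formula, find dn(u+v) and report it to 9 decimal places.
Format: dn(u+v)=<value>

dn(u+v)=0.989688016

m = k² = 0.021580491409
D = 1 − m·sn²u·sn²v = 0.9937364768316448
dn(u+v) = (dn u·dn v − m·sn u·sn v·cn u·cn v)/D = 0.9834890821920475/0.9937364768316448 = 0.9896880160097682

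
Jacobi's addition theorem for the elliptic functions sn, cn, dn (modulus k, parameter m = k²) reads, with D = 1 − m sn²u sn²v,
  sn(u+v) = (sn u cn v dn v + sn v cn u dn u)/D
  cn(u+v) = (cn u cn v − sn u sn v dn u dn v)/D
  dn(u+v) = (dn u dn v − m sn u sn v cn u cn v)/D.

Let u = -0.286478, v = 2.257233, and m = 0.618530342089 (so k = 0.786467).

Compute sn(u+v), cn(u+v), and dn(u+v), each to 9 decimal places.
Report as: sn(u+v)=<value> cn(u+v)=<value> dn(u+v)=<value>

sn u = -0.2802930449432092, cn u = 0.9599144800222904, dn u = 0.9754002583749382
sn v = 0.9840508707135938, cn v = -0.1778872784878612, dn v = 0.633279053982062
m = k² = 0.618530342089
D = 1 − m·sn²u·sn²v = 0.9529433775607428
sn(u+v) = (sn u·cn v·dn v + sn v·cn u·dn u)/D = 0.9529433014790552/0.9529433775607428 = 0.9999999201613763
cn(u+v) = (cn u·cn v − sn u·sn v·dn u·dn v)/D = -0.0003807926930446574/0.9529433775607428 = -0.0003995963474969264
dn(u+v) = (dn u·dn v − m·sn u·sn v·cn u·cn v)/D = 0.5885686861737161/0.9529433775607428 = 0.6176323798799885

sn(u+v)=0.999999920 cn(u+v)=-0.000399596 dn(u+v)=0.617632380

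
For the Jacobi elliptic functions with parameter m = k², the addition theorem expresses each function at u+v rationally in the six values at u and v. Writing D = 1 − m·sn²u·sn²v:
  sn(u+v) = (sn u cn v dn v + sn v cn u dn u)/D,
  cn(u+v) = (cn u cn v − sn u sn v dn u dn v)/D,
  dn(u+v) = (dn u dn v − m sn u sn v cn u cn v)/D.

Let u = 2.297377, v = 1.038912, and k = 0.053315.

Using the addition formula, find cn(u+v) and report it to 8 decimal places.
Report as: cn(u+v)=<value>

cn(u+v)=-0.98153726

sn u = 0.7487689635495356, cn u = -0.6628310789522125, dn u = 0.9992028544370028
sn v = 0.8616359840655955, cn v = 0.5075267785677056, dn v = 0.9989442871862533
m = k² = 0.002842489225
D = 1 − m·sn²u·sn²v = 0.9988168436141567
cn(u+v) = (cn u·cn v − sn u·sn v·dn u·dn v)/D = -0.9803759461736377/0.9988168436141567 = -0.9815372582486778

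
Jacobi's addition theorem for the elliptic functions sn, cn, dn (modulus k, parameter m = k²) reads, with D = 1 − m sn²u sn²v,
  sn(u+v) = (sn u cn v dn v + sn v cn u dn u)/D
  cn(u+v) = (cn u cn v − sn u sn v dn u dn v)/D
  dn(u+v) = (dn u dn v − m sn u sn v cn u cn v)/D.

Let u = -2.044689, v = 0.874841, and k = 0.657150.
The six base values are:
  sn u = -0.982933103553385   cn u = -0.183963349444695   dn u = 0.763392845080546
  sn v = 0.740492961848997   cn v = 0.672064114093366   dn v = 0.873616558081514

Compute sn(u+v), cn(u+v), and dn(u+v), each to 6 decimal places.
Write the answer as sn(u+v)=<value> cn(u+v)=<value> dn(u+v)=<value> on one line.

m = k² = 0.4318461225
D = 1 − m·sn²u·sn²v = 0.7712195985037637
sn(u+v) = (sn u·cn v·dn v + sn v·cn u·dn u)/D = -0.6810980089853774/0.7712195985037637 = -0.8831440620891503
cn(u+v) = (cn u·cn v − sn u·sn v·dn u·dn v)/D = 0.3617805567916291/0.7712195985037637 = 0.4691018712355292
dn(u+v) = (dn u·dn v − m·sn u·sn v·cn u·cn v)/D = 0.6280514540810787/0.7712195985037637 = 0.8143613768368383

sn(u+v)=-0.883144 cn(u+v)=0.469102 dn(u+v)=0.814361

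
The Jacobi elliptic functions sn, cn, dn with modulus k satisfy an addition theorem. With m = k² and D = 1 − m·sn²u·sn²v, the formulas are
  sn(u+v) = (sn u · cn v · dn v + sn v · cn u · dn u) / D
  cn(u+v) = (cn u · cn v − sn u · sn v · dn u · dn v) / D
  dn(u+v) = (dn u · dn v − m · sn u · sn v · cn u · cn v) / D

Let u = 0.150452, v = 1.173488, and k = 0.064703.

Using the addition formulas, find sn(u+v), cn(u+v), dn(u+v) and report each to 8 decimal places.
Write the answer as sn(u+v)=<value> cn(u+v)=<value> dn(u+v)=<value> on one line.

sn(u+v)=0.96940675 cn(u+v)=0.24545989 dn(u+v)=0.99803094

sn u = 0.1498827029408646, cn u = 0.9887037854479675, dn u = 0.999952974644894
sn v = 0.9217747684530395, cn v = 0.3877257745409059, dn v = 0.9982198557447773
m = k² = 0.004186478209
D = 1 − m·sn²u·sn²v = 0.9999200899320296
sn(u+v) = (sn u·cn v·dn v + sn v·cn u·dn u)/D = 0.9693292826445773/0.9999200899320296 = 0.9694067480037012
cn(u+v) = (cn u·cn v − sn u·sn v·dn u·dn v)/D = 0.2454402739108384/0.9999200899320296 = 0.2454598886272226
dn(u+v) = (dn u·dn v − m·sn u·sn v·cn u·cn v)/D = 0.9979511884005469/0.9999200899320296 = 0.9980309411208884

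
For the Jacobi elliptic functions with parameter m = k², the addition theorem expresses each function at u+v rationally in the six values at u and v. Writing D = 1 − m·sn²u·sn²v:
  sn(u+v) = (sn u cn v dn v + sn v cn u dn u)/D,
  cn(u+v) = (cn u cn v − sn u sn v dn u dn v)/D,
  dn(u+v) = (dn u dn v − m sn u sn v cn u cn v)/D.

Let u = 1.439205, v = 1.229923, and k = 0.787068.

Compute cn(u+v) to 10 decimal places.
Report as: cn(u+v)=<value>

sn u = 0.943545799773438, cn u = 0.3312420923281086, dn u = 0.6696967180249126
sn v = 0.8858437303126417, cn v = 0.4639837125005399, dn v = 0.7168579448295519
m = k² = 0.619476036624
D = 1 − m·sn²u·sn²v = 0.5672224600002773
cn(u+v) = (cn u·cn v − sn u·sn v·dn u·dn v)/D = -0.2475741515208462/0.5672224600002773 = -0.4364674690785784

cn(u+v)=-0.4364674691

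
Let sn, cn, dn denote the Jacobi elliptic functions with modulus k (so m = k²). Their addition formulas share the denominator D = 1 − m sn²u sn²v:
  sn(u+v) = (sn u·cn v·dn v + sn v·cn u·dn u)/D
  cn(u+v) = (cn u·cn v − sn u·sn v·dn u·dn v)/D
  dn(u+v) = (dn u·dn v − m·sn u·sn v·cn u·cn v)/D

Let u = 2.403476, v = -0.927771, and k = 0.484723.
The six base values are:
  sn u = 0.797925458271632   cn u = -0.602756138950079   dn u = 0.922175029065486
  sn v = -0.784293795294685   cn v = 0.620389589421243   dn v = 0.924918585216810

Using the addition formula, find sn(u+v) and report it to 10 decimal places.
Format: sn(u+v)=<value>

m = k² = 0.234956386729
D = 1 − m·sn²u·sn²v = 0.9079827061970196
sn(u+v) = (sn u·cn v·dn v + sn v·cn u·dn u)/D = 0.8938045831016285/0.9079827061970196 = 0.9843850295841266

sn(u+v)=0.9843850296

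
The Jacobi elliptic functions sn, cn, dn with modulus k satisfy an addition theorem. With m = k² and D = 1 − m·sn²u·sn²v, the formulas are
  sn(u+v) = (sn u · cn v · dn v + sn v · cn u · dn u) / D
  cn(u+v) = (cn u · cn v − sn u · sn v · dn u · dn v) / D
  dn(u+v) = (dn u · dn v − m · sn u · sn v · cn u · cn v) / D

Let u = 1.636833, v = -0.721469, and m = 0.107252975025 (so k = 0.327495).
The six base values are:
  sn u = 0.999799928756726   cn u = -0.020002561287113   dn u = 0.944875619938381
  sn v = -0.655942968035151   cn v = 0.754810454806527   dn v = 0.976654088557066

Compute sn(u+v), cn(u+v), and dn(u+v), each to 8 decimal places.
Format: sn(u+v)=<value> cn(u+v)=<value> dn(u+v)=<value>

sn(u+v)=0.78568064 cn(u+v)=0.61863231 dn(u+v)=0.96632985

m = k² = 0.107252975025
D = 1 − m·sn²u·sn²v = 0.9538716721398645
sn(u+v) = (sn u·cn v·dn v + sn v·cn u·dn u)/D = 0.7494385043267502/0.9538716721398645 = 0.7856806384086238
cn(u+v) = (cn u·cn v − sn u·sn v·dn u·dn v)/D = 0.5900958355584156/0.9538716721398645 = 0.6186323095586079
dn(u+v) = (dn u·dn v − m·sn u·sn v·cn u·cn v)/D = 0.9217546678845896/0.9538716721398645 = 0.9663298479309849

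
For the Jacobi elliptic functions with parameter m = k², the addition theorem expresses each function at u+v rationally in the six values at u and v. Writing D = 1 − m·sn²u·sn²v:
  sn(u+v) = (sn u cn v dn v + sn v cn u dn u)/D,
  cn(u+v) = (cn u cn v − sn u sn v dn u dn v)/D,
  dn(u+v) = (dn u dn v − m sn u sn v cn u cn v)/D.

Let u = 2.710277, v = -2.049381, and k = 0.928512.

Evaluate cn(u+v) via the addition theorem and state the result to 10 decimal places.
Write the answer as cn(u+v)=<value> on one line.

sn u = 0.9943882931619034, cn u = -0.105791882592931, dn u = 0.3840760454388513
sn v = -0.9897206821915511, cn v = 0.1430138847884733, dn v = 0.3943332076934847
m = k² = 0.862134534144
D = 1 − m·sn²u·sn²v = 0.1649502719636828
cn(u+v) = (cn u·cn v − sn u·sn v·dn u·dn v)/D = 0.1339262091575015/0.1649502719636828 = 0.8119186926044482

cn(u+v)=0.8119186926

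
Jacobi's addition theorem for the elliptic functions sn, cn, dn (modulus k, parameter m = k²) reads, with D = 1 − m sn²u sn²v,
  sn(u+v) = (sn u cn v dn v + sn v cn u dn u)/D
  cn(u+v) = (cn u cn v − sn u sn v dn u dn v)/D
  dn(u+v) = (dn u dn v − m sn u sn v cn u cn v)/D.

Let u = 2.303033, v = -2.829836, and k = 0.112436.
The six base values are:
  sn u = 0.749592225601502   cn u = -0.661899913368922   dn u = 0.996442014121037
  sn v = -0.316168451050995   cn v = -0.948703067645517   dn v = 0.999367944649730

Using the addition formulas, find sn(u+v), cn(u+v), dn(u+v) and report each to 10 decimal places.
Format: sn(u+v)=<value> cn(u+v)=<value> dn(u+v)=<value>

sn(u+v)=-0.5025205019 cn(u+v)=0.8645652926 dn(u+v)=0.9984025202

m = k² = 0.012641854096
D = 1 − m·sn²u·sn²v = 0.9992899351997884
sn(u+v) = (sn u·cn v·dn v + sn v·cn u·dn u)/D = -0.5021636797879766/0.9992899351997884 = -0.5025205019077659
cn(u+v) = (cn u·cn v − sn u·sn v·dn u·dn v)/D = 0.8639513952146821/0.9992899351997884 = 0.8645652925964395
dn(u+v) = (dn u·dn v − m·sn u·sn v·cn u·cn v)/D = 0.99769358971602/0.9992899351997884 = 0.998402520202058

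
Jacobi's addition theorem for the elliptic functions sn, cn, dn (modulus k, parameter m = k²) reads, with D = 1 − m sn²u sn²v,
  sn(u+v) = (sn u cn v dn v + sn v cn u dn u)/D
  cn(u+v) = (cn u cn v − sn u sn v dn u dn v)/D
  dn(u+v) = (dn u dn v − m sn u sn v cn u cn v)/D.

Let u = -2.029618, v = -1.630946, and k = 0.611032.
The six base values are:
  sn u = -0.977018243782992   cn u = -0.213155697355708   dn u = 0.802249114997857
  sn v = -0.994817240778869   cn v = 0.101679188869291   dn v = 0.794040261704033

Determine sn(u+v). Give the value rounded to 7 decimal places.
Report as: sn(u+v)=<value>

m = k² = 0.373360105024
D = 1 − m·sn²u·sn²v = 0.6472883023709967
sn(u+v) = (sn u·cn v·dn v + sn v·cn u·dn u)/D = 0.09123581396961154/0.6472883023709967 = 0.1409508153251304

sn(u+v)=0.1409508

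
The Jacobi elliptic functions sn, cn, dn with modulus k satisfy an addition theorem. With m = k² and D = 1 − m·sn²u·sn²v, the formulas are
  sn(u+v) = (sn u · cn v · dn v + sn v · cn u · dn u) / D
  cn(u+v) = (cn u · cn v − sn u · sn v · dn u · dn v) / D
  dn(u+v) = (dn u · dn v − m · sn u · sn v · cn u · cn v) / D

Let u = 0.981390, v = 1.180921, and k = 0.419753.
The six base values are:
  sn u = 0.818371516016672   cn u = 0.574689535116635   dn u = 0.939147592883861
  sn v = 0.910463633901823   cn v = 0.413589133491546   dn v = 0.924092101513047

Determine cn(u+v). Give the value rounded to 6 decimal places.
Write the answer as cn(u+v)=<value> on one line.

cn(u+v)=-0.453294

m = k² = 0.176192581009
D = 1 − m·sn²u·sn²v = 0.9021831135300768
cn(u+v) = (cn u·cn v − sn u·sn v·dn u·dn v)/D = -0.4089541333539762/0.9021831135300768 = -0.4532939347022511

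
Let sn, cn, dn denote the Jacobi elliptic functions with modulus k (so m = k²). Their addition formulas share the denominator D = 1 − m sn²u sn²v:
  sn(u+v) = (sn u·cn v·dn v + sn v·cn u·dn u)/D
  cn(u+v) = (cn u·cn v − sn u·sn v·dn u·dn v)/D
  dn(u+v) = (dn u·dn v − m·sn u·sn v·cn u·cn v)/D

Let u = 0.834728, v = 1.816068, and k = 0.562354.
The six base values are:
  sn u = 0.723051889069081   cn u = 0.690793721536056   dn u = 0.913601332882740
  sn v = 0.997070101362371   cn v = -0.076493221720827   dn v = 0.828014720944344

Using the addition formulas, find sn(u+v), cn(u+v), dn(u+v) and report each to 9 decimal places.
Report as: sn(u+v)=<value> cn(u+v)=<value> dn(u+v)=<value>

sn(u+v)=0.698229266 cn(u+v)=-0.715874215 dn(u+v)=0.919687116

m = k² = 0.316242021316
D = 1 − m·sn²u·sn²v = 0.8356347917251284
sn(u+v) = (sn u·cn v·dn v + sn v·cn u·dn u)/D = 0.5834646673390949/0.8356347917251284 = 0.6982292660823274
cn(u+v) = (cn u·cn v − sn u·sn v·dn u·dn v)/D = -0.5982094007188269/0.8356347917251284 = -0.7158742151985462
dn(u+v) = (dn u·dn v − m·sn u·sn v·cn u·cn v)/D = 0.7685225513152109/0.8356347917251284 = 0.9196871156221638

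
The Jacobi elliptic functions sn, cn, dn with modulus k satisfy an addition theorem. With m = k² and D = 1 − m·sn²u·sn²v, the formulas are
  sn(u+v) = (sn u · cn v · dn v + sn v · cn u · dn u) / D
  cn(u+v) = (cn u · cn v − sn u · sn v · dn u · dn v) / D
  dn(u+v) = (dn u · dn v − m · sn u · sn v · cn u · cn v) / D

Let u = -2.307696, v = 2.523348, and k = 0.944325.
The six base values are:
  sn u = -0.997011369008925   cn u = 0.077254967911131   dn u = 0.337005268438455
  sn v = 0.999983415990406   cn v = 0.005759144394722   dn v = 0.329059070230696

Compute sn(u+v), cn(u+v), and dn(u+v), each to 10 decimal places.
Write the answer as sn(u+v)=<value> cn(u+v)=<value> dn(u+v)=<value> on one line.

sn(u+v)=0.2125444511 cn(u+v)=0.9771513989 dn(u+v)=0.9796504881

m = k² = 0.891749705625
D = 1 − m·sn²u·sn²v = 0.113601951754121
sn(u+v) = (sn u·cn v·dn v + sn v·cn u·dn u)/D = 0.02414546447976657/0.113601951754121 = 0.2125444511026253
cn(u+v) = (cn u·cn v − sn u·sn v·dn u·dn v)/D = 0.1110063060704299/0.113601951754121 = 0.9771513988658481
dn(u+v) = (dn u·dn v − m·sn u·sn v·cn u·cn v)/D = 0.1112902074893441/0.113601951754121 = 0.9796504881379114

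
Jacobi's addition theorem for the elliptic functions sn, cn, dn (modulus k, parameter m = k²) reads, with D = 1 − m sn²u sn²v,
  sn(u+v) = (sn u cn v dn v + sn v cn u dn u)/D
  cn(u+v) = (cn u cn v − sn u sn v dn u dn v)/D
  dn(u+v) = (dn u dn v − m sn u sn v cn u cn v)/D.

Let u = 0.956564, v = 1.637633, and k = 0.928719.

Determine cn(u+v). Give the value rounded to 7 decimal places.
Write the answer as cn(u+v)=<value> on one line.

sn u = 0.7534614829038812, cn u = 0.6574920484540359, dn u = 0.7143838929903847
sn v = 0.9491684742166551, cn v = 0.3147684983495442, dn v = 0.472163865805329
m = k² = 0.862518980961
D = 1 − m·sn²u·sn²v = 0.5588590406804842
cn(u+v) = (cn u·cn v − sn u·sn v·dn u·dn v)/D = -0.03427079674652061/0.5588590406804842 = -0.06132279206719358

cn(u+v)=-0.0613228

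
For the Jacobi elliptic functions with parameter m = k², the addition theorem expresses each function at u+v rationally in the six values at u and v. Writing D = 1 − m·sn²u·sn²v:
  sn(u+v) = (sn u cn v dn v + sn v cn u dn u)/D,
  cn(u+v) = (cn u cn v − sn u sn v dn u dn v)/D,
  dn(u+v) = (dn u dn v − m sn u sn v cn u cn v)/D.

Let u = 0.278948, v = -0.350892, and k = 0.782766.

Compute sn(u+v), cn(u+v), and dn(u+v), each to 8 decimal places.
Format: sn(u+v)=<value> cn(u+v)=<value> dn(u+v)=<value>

sn(u+v)=-0.07184407 cn(u+v)=0.99741588 dn(u+v)=0.99841744

sn u = 0.2732505083983291, cn u = 0.9619429087321423, dn u = 0.9768574877496809
sn v = -0.3397038117200291, cn v = 0.9405324663736404, dn v = 0.9639982467298305
m = k² = 0.612722610756
D = 1 − m·sn²u·sn²v = 0.994720574031529
sn(u+v) = (sn u·cn v·dn v + sn v·cn u·dn u)/D = -0.07146477381963294/0.994720574031529 = -0.07184406926458904
cn(u+v) = (cn u·cn v − sn u·sn v·dn u·dn v)/D = 0.9921500927301894/0.994720574031529 = 0.9974158760073478
dn(u+v) = (dn u·dn v − m·sn u·sn v·cn u·cn v)/D = 0.9931463713717629/0.994720574031529 = 0.9984174423442495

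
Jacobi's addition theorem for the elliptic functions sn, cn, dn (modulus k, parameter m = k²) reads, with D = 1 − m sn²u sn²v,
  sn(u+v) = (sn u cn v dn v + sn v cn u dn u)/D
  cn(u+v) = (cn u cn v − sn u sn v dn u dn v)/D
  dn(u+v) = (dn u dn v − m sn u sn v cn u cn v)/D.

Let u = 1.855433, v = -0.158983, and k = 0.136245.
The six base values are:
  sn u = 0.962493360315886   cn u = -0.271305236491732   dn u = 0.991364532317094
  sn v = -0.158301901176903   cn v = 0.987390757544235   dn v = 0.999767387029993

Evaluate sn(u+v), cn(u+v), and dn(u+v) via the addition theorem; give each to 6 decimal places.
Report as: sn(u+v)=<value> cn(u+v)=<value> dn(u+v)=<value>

sn(u+v)=0.993141 cn(u+v)=-0.116921 dn(u+v)=0.990803

m = k² = 0.018562700025
D = 1 − m·sn²u·sn²v = 0.9995690678537571
sn(u+v) = (sn u·cn v·dn v + sn v·cn u·dn u)/D = 0.9927132403043936/0.9995690678537571 = 0.9931412167804631
cn(u+v) = (cn u·cn v − sn u·sn v·dn u·dn v)/D = -0.1168706290493042/0.9995690678537571 = -0.1169210140728395
dn(u+v) = (dn u·dn v − m·sn u·sn v·cn u·cn v)/D = 0.990376271743515/0.9995690678537571 = 0.9908032407105388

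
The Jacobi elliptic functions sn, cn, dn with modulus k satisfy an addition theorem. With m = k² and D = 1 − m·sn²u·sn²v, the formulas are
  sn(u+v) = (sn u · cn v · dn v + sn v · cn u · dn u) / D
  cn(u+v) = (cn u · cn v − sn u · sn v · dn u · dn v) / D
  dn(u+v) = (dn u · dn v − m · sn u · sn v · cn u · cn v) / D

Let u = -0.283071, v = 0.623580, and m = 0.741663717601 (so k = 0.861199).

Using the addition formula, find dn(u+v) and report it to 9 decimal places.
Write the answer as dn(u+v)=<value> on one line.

dn(u+v)=0.958897387

sn u = -0.2766626584231546, cn u = 0.9609671032008499, dn u = 0.9712010130203609
sn v = 0.5614442384223148, cn v = 0.8275145721631656, dn v = 0.8753359556387481
m = k² = 0.741663717601
D = 1 − m·sn²u·sn²v = 0.9821054251747578
dn(u+v) = (dn u·dn v − m·sn u·sn v·cn u·cn v)/D = 0.9417383263280238/0.9821054251747578 = 0.9588973873761557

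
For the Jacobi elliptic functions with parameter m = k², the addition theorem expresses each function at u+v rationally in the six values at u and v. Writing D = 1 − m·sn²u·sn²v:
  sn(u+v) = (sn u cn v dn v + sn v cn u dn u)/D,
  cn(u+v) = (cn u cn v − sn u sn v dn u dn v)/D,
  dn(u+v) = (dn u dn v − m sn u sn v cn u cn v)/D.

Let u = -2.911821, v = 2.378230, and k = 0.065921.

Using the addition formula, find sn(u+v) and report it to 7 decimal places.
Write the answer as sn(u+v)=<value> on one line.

sn(u+v)=-0.5085389

sn u = -0.2310764639344633, cn u = -0.9729355928403199, dn u = 0.9998839742993734
sn v = 0.6936138564420897, cn v = -0.7203470123152675, dn v = 0.9989541238305281
m = k² = 0.004345578241
D = 1 − m·sn²u·sn²v = 0.9998883665052118
sn(u+v) = (sn u·cn v·dn v + sn v·cn u·dn u)/D = -0.5084821608069558/0.9998883665052118 = -0.5085389307850352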